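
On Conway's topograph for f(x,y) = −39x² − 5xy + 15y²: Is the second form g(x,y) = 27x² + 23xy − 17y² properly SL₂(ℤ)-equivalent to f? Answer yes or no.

D₁ = 2365, D₂ = 2365
river cycle of f (length 12): (15, 35, -19), (-19, 41, 9), (9, 31, -39), (-39, 47, 1), (1, 47, -39), (-39, 31, 9), (9, 41, -19), (-19, 35, 15), (15, 25, -29), (-29, 33, 11), … (2 more)
river cycle of g (length 10): (-17, 45, 5), (5, 45, -17), (-17, 23, 27), (27, 31, -13), (-13, 47, 3), (3, 43, -43), (-43, 43, 3), (3, 47, -13), (-13, 31, 27), (27, 23, -17)
cycles differ ⇒ inequivalent

no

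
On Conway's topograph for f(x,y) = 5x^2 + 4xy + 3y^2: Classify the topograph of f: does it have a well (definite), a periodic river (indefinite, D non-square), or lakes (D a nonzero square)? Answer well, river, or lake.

D = b²−4ac = 4² − 4·5·3 = -44
D < 0 ⇒ definite ⇒ every region one sign ⇒ single well

well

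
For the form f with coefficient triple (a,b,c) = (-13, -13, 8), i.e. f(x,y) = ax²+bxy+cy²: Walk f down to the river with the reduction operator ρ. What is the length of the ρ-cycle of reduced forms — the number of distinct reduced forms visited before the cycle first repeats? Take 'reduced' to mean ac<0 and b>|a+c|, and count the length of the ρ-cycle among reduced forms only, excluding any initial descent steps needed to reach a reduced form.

D = 585, ⌊√D⌋ = 24
descent: ρ → (8,13,-13)  [lands on river]
river: ρ → (-13,13,8)
river: ρ → (8,19,-7)
river: ρ → (-7,23,2)
river: ρ → (2,21,-18)
river: ρ → (-18,15,5)
river: ρ → (5,15,-18)
river: ρ → (-18,21,2)
river: ρ → (2,23,-7)
river: ρ → (-7,19,8)
ρ-cycle length = 10 (tail of 1 descent step not counted)

10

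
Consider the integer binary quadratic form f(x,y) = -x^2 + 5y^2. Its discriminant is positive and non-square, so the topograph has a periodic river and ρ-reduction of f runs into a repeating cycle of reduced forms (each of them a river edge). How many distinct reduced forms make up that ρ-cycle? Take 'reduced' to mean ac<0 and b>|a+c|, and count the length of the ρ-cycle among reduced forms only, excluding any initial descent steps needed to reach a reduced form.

D = 20, ⌊√D⌋ = 4
descent: ρ → (5,0,-1)
descent: ρ → (-1,4,1)  [lands on river]
river: ρ → (1,4,-1)
ρ-cycle length = 2 (tail of 2 descent steps not counted)

2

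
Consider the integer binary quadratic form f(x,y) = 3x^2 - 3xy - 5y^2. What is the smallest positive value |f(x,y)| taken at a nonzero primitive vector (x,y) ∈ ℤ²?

descent: ρ → (-5,3,3)  [lands on river]
river: ρ → (3,3,-5)
river: ρ → (-5,7,1)
river: ρ → (1,7,-5)
closes: descent 1, river 4
min |a| on river = 1

1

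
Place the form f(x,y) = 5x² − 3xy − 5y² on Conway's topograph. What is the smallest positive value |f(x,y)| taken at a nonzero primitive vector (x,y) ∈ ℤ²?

descent: ρ → (-5,3,5)  [lands on river]
river: ρ → (5,7,-3)
river: ρ → (-3,5,7)
river: ρ → (7,9,-1)
river: ρ → (-1,9,7)
river: ρ → (7,5,-3)
river: ρ → (-3,7,5)
river: ρ → (5,3,-5)
river: ρ → (-5,7,3)
river: ρ → (3,5,-7)
river: ρ → (-7,9,1)
river: ρ → (1,9,-7)
river: ρ → (-7,5,3)
river: ρ → (3,7,-5)
closes: descent 1, river 14
min |a| on river = 1

1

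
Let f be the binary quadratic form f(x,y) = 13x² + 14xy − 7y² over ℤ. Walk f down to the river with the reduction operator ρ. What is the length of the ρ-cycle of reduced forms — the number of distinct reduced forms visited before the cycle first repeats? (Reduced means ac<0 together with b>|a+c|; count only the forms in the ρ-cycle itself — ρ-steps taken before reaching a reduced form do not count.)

D = 560, ⌊√D⌋ = 23
river: ρ → (-7,14,13)
river: ρ → (13,12,-8)
river: ρ → (-8,20,5)
river: ρ → (5,20,-8)
river: ρ → (-8,12,13)
river: ρ → (13,14,-7)
ρ-cycle length = 6 (tail of 0 descent steps not counted)

6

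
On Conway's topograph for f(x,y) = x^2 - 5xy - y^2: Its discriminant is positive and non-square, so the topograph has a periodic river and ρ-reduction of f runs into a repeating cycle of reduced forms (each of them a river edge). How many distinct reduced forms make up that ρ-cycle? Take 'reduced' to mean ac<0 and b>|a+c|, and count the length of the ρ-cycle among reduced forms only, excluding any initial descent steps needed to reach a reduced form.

D = 29, ⌊√D⌋ = 5
descent: ρ → (-1,5,1)  [lands on river]
river: ρ → (1,5,-1)
ρ-cycle length = 2 (tail of 1 descent step not counted)

2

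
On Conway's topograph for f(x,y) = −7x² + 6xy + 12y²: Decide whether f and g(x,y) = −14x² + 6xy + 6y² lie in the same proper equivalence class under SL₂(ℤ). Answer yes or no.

D₁ = 372, D₂ = 372
river cycle of f (length 10): (12, 18, -1), (-1, 18, 12), (12, 6, -7), (-7, 8, 11), (11, 14, -4), (-4, 18, 3), (3, 18, -4), (-4, 14, 11), (11, 8, -7), (-7, 6, 12)
river cycle of g (length 2): (6, 18, -2), (-2, 18, 6)
cycles differ ⇒ inequivalent

no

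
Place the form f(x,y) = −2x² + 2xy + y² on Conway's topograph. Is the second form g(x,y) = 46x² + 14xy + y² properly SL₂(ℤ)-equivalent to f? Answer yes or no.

D₁ = 12, D₂ = 12
river cycle of f (length 2): (1, 2, -2), (-2, 2, 1)
river cycle of g (length 2): (1, 2, -2), (-2, 2, 1)
cycles coincide ⇒ equivalent

yes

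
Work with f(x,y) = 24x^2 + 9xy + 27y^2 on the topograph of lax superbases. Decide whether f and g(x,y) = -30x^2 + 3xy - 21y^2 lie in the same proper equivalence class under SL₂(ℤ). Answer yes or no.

D₁ = -2511, D₂ = -2511
f: reduced (well bottom): (24,9,27) with a≤c, −a<b≤a
g is negative-definite; reduce −g:
−g: flip: (30,-3,21)→(21,3,30)
−g: reduced (well bottom): (21,3,30) with a≤c, −a<b≤a
flip sign back: reduced form of g is (-21,-3,-30)
reduced forms (24, 9, 27) vs (-21, -3, -30) ⇒ inequivalent

no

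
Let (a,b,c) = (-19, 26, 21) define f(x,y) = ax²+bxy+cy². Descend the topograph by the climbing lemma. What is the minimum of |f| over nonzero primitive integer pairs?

river: ρ → (21,16,-24)
river: ρ → (-24,32,13)
river: ρ → (13,46,-3)
river: ρ → (-3,44,28)
river: ρ → (28,12,-19)
river: ρ → (-19,26,21)
closes: descent 0, river 6
min |a| on river = 3

3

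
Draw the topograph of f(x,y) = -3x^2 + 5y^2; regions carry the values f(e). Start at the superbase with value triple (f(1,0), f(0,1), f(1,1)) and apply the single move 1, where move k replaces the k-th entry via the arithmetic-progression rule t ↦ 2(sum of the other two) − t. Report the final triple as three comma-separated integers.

start (-3,5,2) = (f(1,0),f(0,1),f(1,1))
replace slot 1: 2·(5+2) − (-3) = 17 → (17,5,2)

17,5,2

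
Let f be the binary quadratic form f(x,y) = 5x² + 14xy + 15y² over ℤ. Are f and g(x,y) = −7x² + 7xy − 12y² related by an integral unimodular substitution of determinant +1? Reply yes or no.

D₁ = -104, D₂ = -287
discriminants differ ⇒ not SL₂(ℤ)-equivalent

no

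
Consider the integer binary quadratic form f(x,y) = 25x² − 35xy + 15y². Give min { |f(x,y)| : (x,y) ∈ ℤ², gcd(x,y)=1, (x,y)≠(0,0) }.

translate: b→15 (≡-35 mod 50), so (25,-35,15)→(25,15,5)
flip: (25,15,5)→(5,-15,25)
translate: b→5 (≡-15 mod 10), so (5,-15,25)→(5,5,15)
reduced (well bottom): (5,5,15) with a≤c, −a<b≤a
well minimum = a = 5

5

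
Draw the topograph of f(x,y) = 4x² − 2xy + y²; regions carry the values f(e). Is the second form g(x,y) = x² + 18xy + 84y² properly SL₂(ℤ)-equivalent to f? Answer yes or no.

D₁ = -12, D₂ = -12
f: flip: (4,-2,1)→(1,2,4)
f: translate: b→0 (≡2 mod 2), so (1,2,4)→(1,0,3)
f: reduced (well bottom): (1,0,3) with a≤c, −a<b≤a
g: translate: b→0 (≡18 mod 2), so (1,18,84)→(1,0,3)
g: reduced (well bottom): (1,0,3) with a≤c, −a<b≤a
reduced forms (1, 0, 3) vs (1, 0, 3) ⇒ equivalent

yes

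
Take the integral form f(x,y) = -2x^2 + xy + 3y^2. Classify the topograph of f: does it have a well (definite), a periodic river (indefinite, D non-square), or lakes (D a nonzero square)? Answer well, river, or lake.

D = b²−4ac = 1² − 4·(-2)·3 = 25
D = 5² is a perfect square ⇒ form factors over ℤ ⇒ lakes

lake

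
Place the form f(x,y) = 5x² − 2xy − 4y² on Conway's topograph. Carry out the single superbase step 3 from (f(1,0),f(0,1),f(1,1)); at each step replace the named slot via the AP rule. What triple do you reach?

start (5,-4,-1) = (f(1,0),f(0,1),f(1,1))
replace slot 3: 2·(5+(-4)) − (-1) = 3 → (5,-4,3)

5,-4,3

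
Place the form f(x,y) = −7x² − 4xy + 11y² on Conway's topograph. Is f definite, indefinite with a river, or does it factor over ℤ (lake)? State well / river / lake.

D = b²−4ac = (-4)² − 4·(-7)·11 = 324
D = 18² is a perfect square ⇒ form factors over ℤ ⇒ lakes

lake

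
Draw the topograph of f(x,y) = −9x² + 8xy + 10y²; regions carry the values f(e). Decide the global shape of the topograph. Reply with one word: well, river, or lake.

D = b²−4ac = 8² − 4·(-9)·10 = 424
D > 0 non-square ⇒ indefinite ⇒ periodic river

river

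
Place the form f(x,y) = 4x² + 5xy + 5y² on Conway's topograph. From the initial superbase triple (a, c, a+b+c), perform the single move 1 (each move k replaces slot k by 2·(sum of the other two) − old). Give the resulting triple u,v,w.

start (4,5,14) = (f(1,0),f(0,1),f(1,1))
replace slot 1: 2·(5+14) − 4 = 34 → (34,5,14)

34,5,14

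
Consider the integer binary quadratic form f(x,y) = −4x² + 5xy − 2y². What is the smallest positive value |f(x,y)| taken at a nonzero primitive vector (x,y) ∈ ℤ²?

translate: b→3 (≡-5 mod 8), so (4,-5,2)→(4,3,1)
flip: (4,3,1)→(1,-3,4)
translate: b→1 (≡-3 mod 2), so (1,-3,4)→(1,1,2)
reduced (well bottom): (1,1,2) with a≤c, −a<b≤a
well minimum |f| = |-1| = 1 (negative-definite)

1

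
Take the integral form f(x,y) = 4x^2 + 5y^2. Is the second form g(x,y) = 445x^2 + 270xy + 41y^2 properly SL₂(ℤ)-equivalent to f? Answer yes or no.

D₁ = -80, D₂ = -80
f: reduced (well bottom): (4,0,5) with a≤c, −a<b≤a
g: flip: (445,270,41)→(41,-270,445)
g: translate: b→-24 (≡-270 mod 82), so (41,-270,445)→(41,-24,4)
g: flip: (41,-24,4)→(4,24,41)
g: translate: b→0 (≡24 mod 8), so (4,24,41)→(4,0,5)
g: reduced (well bottom): (4,0,5) with a≤c, −a<b≤a
reduced forms (4, 0, 5) vs (4, 0, 5) ⇒ equivalent

yes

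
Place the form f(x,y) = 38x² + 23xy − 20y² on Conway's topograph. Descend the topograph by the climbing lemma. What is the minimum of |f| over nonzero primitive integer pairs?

river: ρ → (-20,57,4)
river: ρ → (4,55,-34)
river: ρ → (-34,13,25)
river: ρ → (25,37,-22)
river: ρ → (-22,51,11)
river: ρ → (11,59,-2)
river: ρ → (-2,57,40)
river: ρ → (40,23,-19)
river: ρ → (-19,53,10)
river: ρ → (10,47,-34)
river: ρ → (-34,21,23)
river: ρ → (23,25,-32)
river: ρ → (-32,39,16)
river: ρ → (16,57,-5)
river: ρ → (-5,53,38)
river: ρ → (38,23,-20)
closes: descent 0, river 16
min |a| on river = 2

2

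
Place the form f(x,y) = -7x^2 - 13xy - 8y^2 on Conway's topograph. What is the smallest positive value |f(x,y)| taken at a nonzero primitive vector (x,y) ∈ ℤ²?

translate: b→-1 (≡13 mod 14), so (7,13,8)→(7,-1,2)
flip: (7,-1,2)→(2,1,7)
reduced (well bottom): (2,1,7) with a≤c, −a<b≤a
well minimum |f| = |-2| = 2 (negative-definite)

2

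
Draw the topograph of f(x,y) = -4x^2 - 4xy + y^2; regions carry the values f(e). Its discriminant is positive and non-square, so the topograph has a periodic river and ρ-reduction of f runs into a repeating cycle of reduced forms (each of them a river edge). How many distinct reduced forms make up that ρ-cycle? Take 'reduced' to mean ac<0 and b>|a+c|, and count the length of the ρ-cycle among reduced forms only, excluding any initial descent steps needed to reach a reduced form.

D = 32, ⌊√D⌋ = 5
descent: ρ → (1,4,-4)  [lands on river]
river: ρ → (-4,4,1)
ρ-cycle length = 2 (tail of 1 descent step not counted)

2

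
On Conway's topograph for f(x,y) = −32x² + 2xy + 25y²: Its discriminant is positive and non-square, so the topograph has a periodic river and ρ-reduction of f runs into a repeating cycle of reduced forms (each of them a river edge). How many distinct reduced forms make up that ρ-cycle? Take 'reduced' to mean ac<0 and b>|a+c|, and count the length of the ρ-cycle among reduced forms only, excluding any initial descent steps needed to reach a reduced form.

D = 3204, ⌊√D⌋ = 56
descent: ρ → (25,48,-9)  [lands on river]
river: ρ → (-9,42,40)
river: ρ → (40,38,-11)
river: ρ → (-11,50,16)
river: ρ → (16,46,-17)
river: ρ → (-17,56,1)
river: ρ → (1,56,-17)
river: ρ → (-17,46,16)
river: ρ → (16,50,-11)
river: ρ → (-11,38,40)
river: ρ → (40,42,-9)
river: ρ → (-9,48,25)
river: ρ → (25,52,-5)
river: ρ → (-5,48,45)
river: ρ → (45,42,-8)
river: ρ → (-8,54,9)
river: ρ → (9,54,-8)
river: ρ → (-8,42,45)
river: ρ → (45,48,-5)
river: ρ → (-5,52,25)
ρ-cycle length = 20 (tail of 1 descent step not counted)

20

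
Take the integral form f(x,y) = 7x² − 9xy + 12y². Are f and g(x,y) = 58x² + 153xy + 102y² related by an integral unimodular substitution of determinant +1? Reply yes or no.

D₁ = -255, D₂ = -255
f: translate: b→5 (≡-9 mod 14), so (7,-9,12)→(7,5,10)
f: reduced (well bottom): (7,5,10) with a≤c, −a<b≤a
g: translate: b→37 (≡153 mod 116), so (58,153,102)→(58,37,7)
g: flip: (58,37,7)→(7,-37,58)
g: translate: b→5 (≡-37 mod 14), so (7,-37,58)→(7,5,10)
g: reduced (well bottom): (7,5,10) with a≤c, −a<b≤a
reduced forms (7, 5, 10) vs (7, 5, 10) ⇒ equivalent

yes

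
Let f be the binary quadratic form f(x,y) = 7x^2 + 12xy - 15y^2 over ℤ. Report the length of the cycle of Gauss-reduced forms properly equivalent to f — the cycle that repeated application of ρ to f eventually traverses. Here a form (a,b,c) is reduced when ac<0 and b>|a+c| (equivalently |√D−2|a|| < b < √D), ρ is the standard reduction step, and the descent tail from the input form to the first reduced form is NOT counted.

D = 564, ⌊√D⌋ = 23
river: ρ → (-15,18,4)
river: ρ → (4,22,-5)
river: ρ → (-5,18,12)
river: ρ → (12,6,-11)
river: ρ → (-11,16,7)
river: ρ → (7,12,-15)
ρ-cycle length = 6 (tail of 0 descent steps not counted)

6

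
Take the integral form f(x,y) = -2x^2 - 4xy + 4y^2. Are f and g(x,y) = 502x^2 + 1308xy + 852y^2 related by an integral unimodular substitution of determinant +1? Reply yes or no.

D₁ = 48, D₂ = 48
river cycle of f (length 2): (4, 4, -2), (-2, 4, 4)
river cycle of g (length 2): (4, 4, -2), (-2, 4, 4)
cycles coincide ⇒ equivalent

yes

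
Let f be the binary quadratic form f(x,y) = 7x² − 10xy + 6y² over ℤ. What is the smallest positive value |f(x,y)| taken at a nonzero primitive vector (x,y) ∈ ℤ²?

translate: b→4 (≡-10 mod 14), so (7,-10,6)→(7,4,3)
flip: (7,4,3)→(3,-4,7)
translate: b→2 (≡-4 mod 6), so (3,-4,7)→(3,2,6)
reduced (well bottom): (3,2,6) with a≤c, −a<b≤a
well minimum = a = 3

3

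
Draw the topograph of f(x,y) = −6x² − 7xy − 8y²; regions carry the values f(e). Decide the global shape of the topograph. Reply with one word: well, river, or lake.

D = b²−4ac = (-7)² − 4·(-6)·(-8) = -143
D < 0 ⇒ definite ⇒ every region one sign ⇒ single well

well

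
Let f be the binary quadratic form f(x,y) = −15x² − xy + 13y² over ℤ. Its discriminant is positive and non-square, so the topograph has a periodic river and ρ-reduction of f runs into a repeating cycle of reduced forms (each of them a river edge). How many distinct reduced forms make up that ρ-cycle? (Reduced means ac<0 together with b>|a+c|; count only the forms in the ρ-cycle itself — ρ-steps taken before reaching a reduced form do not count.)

D = 781, ⌊√D⌋ = 27
descent: ρ → (13,27,-1)  [lands on river]
river: ρ → (-1,27,13)
river: ρ → (13,25,-3)
river: ρ → (-3,23,21)
river: ρ → (21,19,-5)
river: ρ → (-5,21,17)
river: ρ → (17,13,-9)
river: ρ → (-9,23,7)
river: ρ → (7,19,-15)
river: ρ → (-15,11,11)
river: ρ → (11,11,-15)
river: ρ → (-15,19,7)
river: ρ → (7,23,-9)
river: ρ → (-9,13,17)
river: ρ → (17,21,-5)
river: ρ → (-5,19,21)
river: ρ → (21,23,-3)
river: ρ → (-3,25,13)
ρ-cycle length = 18 (tail of 1 descent step not counted)

18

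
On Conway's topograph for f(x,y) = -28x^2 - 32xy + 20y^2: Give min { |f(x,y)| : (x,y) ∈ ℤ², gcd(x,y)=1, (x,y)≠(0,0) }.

descent: ρ → (20,32,-28)  [lands on river]
river: ρ → (-28,24,24)
river: ρ → (24,24,-28)
river: ρ → (-28,32,20)
river: ρ → (20,48,-12)
river: ρ → (-12,48,20)
closes: descent 1, river 6
min |a| on river = 12

12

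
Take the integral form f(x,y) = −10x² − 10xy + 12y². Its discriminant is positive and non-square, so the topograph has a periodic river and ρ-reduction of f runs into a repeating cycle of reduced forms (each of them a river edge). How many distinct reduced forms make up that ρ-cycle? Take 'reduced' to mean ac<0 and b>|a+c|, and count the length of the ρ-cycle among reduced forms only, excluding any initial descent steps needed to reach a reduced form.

D = 580, ⌊√D⌋ = 24
descent: ρ → (12,10,-10)  [lands on river]
river: ρ → (-10,10,12)
river: ρ → (12,14,-8)
river: ρ → (-8,18,8)
river: ρ → (8,14,-12)
river: ρ → (-12,10,10)
river: ρ → (10,10,-12)
river: ρ → (-12,14,8)
river: ρ → (8,18,-8)
river: ρ → (-8,14,12)
ρ-cycle length = 10 (tail of 1 descent step not counted)

10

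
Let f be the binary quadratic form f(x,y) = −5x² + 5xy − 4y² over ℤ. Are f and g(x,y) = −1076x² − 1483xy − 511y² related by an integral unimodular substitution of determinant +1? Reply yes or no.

D₁ = -55, D₂ = -55
f is negative-definite; reduce −f:
−f: translate: b→5 (≡-5 mod 10), so (5,-5,4)→(5,5,4)
−f: flip: (5,5,4)→(4,-5,5)
−f: translate: b→3 (≡-5 mod 8), so (4,-5,5)→(4,3,4)
−f: reduced (well bottom): (4,3,4) with a≤c, −a<b≤a
flip sign back: reduced form of f is (-4,-3,-4)
g is negative-definite; reduce −g:
−g: translate: b→-669 (≡1483 mod 2152), so (1076,1483,511)→(1076,-669,104)
−g: flip: (1076,-669,104)→(104,669,1076)
−g: translate: b→45 (≡669 mod 208), so (104,669,1076)→(104,45,5)
−g: flip: (104,45,5)→(5,-45,104)
−g: translate: b→5 (≡-45 mod 10), so (5,-45,104)→(5,5,4)
−g: flip: (5,5,4)→(4,-5,5)
−g: translate: b→3 (≡-5 mod 8), so (4,-5,5)→(4,3,4)
−g: reduced (well bottom): (4,3,4) with a≤c, −a<b≤a
flip sign back: reduced form of g is (-4,-3,-4)
reduced forms (-4, -3, -4) vs (-4, -3, -4) ⇒ equivalent

yes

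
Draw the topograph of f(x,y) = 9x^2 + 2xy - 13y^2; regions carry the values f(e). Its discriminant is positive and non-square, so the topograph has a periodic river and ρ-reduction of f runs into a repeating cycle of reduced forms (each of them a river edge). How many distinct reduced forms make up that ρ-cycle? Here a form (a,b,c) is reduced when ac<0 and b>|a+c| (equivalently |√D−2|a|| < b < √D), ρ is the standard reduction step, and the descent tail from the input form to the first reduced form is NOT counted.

D = 472, ⌊√D⌋ = 21
descent: ρ → (-13,-2,9)
descent: ρ → (9,20,-2)  [lands on river]
river: ρ → (-2,20,9)
river: ρ → (9,16,-6)
river: ρ → (-6,20,3)
river: ρ → (3,16,-18)
river: ρ → (-18,20,1)
river: ρ → (1,20,-18)
river: ρ → (-18,16,3)
river: ρ → (3,20,-6)
river: ρ → (-6,16,9)
ρ-cycle length = 10 (tail of 2 descent steps not counted)

10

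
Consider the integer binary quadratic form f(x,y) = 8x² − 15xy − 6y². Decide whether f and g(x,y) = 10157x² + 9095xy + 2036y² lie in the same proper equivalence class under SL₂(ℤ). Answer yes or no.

D₁ = 417, D₂ = 417
river cycle of f (length 18): (-6, 15, 8), (8, 17, -4), (-4, 15, 12), (12, 9, -7), (-7, 19, 2), (2, 17, -16), (-16, 15, 3), (3, 15, -16), (-16, 17, 2), (2, 19, -7), … (8 more)
river cycle of g (length 18): (8, 17, -4), (-4, 15, 12), (12, 9, -7), (-7, 19, 2), (2, 17, -16), (-16, 15, 3), (3, 15, -16), (-16, 17, 2), (2, 19, -7), (-7, 9, 12), … (8 more)
cycles coincide ⇒ equivalent

yes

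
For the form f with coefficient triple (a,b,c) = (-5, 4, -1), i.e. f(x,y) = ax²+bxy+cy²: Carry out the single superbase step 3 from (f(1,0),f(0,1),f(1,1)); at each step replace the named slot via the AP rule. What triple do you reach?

start (-5,-1,-2) = (f(1,0),f(0,1),f(1,1))
replace slot 3: 2·((-5)+(-1)) − (-2) = -10 → (-5,-1,-10)

-5,-1,-10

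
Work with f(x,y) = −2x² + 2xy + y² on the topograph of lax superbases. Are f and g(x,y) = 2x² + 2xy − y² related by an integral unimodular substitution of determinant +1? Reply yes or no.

D₁ = 12, D₂ = 12
river cycle of f (length 2): (1, 2, -2), (-2, 2, 1)
river cycle of g (length 2): (-1, 2, 2), (2, 2, -1)
cycles differ ⇒ inequivalent

no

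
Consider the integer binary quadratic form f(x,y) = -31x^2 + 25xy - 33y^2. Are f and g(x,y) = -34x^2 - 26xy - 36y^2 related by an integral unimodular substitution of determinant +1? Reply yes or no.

D₁ = -3467, D₂ = -4220
discriminants differ ⇒ not SL₂(ℤ)-equivalent

no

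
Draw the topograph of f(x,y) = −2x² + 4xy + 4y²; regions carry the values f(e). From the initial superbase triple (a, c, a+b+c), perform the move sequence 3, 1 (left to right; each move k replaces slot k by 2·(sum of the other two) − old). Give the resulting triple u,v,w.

start (-2,4,6) = (f(1,0),f(0,1),f(1,1))
replace slot 3: 2·((-2)+4) − 6 = -2 → (-2,4,-2)
replace slot 1: 2·(4+(-2)) − (-2) = 6 → (6,4,-2)

6,4,-2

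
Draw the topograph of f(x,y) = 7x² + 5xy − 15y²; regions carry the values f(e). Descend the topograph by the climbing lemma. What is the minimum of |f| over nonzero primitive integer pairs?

descent: ρ → (-15,-5,7)
descent: ρ → (7,19,-3)  [lands on river]
river: ρ → (-3,17,13)
river: ρ → (13,9,-7)
river: ρ → (-7,19,3)
river: ρ → (3,17,-13)
river: ρ → (-13,9,7)
closes: descent 2, river 6
min |a| on river = 3

3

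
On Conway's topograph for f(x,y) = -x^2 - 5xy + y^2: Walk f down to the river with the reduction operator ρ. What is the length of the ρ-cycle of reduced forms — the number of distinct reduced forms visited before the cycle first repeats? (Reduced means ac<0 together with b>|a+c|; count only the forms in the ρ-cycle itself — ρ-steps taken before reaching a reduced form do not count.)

D = 29, ⌊√D⌋ = 5
descent: ρ → (1,5,-1)  [lands on river]
river: ρ → (-1,5,1)
ρ-cycle length = 2 (tail of 1 descent step not counted)

2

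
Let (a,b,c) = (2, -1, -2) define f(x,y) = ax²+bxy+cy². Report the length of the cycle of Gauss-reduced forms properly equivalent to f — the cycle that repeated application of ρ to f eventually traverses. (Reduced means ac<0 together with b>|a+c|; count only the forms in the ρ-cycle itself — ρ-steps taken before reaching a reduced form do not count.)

D = 17, ⌊√D⌋ = 4
descent: ρ → (-2,1,2)  [lands on river]
river: ρ → (2,3,-1)
river: ρ → (-1,3,2)
river: ρ → (2,1,-2)
river: ρ → (-2,3,1)
river: ρ → (1,3,-2)
ρ-cycle length = 6 (tail of 1 descent step not counted)

6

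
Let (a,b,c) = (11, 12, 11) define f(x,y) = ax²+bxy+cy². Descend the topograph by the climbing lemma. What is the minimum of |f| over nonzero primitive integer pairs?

translate: b→-10 (≡12 mod 22), so (11,12,11)→(11,-10,10)
flip: (11,-10,10)→(10,10,11)
reduced (well bottom): (10,10,11) with a≤c, −a<b≤a
well minimum = a = 10

10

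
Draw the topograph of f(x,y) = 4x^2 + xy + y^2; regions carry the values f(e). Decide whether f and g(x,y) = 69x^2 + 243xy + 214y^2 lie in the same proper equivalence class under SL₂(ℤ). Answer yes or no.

D₁ = -15, D₂ = -15
f: flip: (4,1,1)→(1,-1,4)
f: translate: b→1 (≡-1 mod 2), so (1,-1,4)→(1,1,4)
f: reduced (well bottom): (1,1,4) with a≤c, −a<b≤a
g: translate: b→-33 (≡243 mod 138), so (69,243,214)→(69,-33,4)
g: flip: (69,-33,4)→(4,33,69)
g: translate: b→1 (≡33 mod 8), so (4,33,69)→(4,1,1)
g: flip: (4,1,1)→(1,-1,4)
g: translate: b→1 (≡-1 mod 2), so (1,-1,4)→(1,1,4)
g: reduced (well bottom): (1,1,4) with a≤c, −a<b≤a
reduced forms (1, 1, 4) vs (1, 1, 4) ⇒ equivalent

yes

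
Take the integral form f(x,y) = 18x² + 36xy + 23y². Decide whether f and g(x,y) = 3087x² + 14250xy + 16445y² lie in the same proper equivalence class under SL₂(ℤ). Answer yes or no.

D₁ = -360, D₂ = -360
f: translate: b→0 (≡36 mod 36), so (18,36,23)→(18,0,5)
f: flip: (18,0,5)→(5,0,18)
f: reduced (well bottom): (5,0,18) with a≤c, −a<b≤a
g: translate: b→1902 (≡14250 mod 6174), so (3087,14250,16445)→(3087,1902,293)
g: flip: (3087,1902,293)→(293,-1902,3087)
g: translate: b→-144 (≡-1902 mod 586), so (293,-1902,3087)→(293,-144,18)
g: flip: (293,-144,18)→(18,144,293)
g: translate: b→0 (≡144 mod 36), so (18,144,293)→(18,0,5)
g: flip: (18,0,5)→(5,0,18)
g: reduced (well bottom): (5,0,18) with a≤c, −a<b≤a
reduced forms (5, 0, 18) vs (5, 0, 18) ⇒ equivalent

yes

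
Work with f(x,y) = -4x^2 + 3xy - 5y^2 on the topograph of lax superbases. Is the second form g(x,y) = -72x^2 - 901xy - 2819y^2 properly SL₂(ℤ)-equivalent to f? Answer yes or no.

D₁ = -71, D₂ = -71
f is negative-definite; reduce −f:
−f: reduced (well bottom): (4,-3,5) with a≤c, −a<b≤a
flip sign back: reduced form of f is (-4,3,-5)
g is negative-definite; reduce −g:
−g: translate: b→37 (≡901 mod 144), so (72,901,2819)→(72,37,5)
−g: flip: (72,37,5)→(5,-37,72)
−g: translate: b→3 (≡-37 mod 10), so (5,-37,72)→(5,3,4)
−g: flip: (5,3,4)→(4,-3,5)
−g: reduced (well bottom): (4,-3,5) with a≤c, −a<b≤a
flip sign back: reduced form of g is (-4,3,-5)
reduced forms (-4, 3, -5) vs (-4, 3, -5) ⇒ equivalent

yes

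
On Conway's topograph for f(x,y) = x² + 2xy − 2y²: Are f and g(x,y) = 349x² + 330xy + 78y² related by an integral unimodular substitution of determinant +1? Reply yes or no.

D₁ = 12, D₂ = 12
river cycle of f (length 2): (-2, 2, 1), (1, 2, -2)
river cycle of g (length 2): (1, 2, -2), (-2, 2, 1)
cycles coincide ⇒ equivalent

yes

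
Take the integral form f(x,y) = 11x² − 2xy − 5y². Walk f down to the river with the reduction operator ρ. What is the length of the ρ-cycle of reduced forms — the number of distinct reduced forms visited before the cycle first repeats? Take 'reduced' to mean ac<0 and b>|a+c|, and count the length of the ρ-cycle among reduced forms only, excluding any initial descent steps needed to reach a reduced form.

D = 224, ⌊√D⌋ = 14
descent: ρ → (-5,12,4)  [lands on river]
river: ρ → (4,12,-5)
river: ρ → (-5,8,8)
river: ρ → (8,8,-5)
ρ-cycle length = 4 (tail of 1 descent step not counted)

4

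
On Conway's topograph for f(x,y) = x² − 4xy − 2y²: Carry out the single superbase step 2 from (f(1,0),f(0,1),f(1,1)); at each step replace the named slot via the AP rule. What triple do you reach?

start (1,-2,-5) = (f(1,0),f(0,1),f(1,1))
replace slot 2: 2·(1+(-5)) − (-2) = -6 → (1,-6,-5)

1,-6,-5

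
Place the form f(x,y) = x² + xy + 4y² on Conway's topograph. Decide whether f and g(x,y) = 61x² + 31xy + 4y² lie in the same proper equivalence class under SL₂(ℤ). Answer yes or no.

D₁ = -15, D₂ = -15
f: reduced (well bottom): (1,1,4) with a≤c, −a<b≤a
g: flip: (61,31,4)→(4,-31,61)
g: translate: b→1 (≡-31 mod 8), so (4,-31,61)→(4,1,1)
g: flip: (4,1,1)→(1,-1,4)
g: translate: b→1 (≡-1 mod 2), so (1,-1,4)→(1,1,4)
g: reduced (well bottom): (1,1,4) with a≤c, −a<b≤a
reduced forms (1, 1, 4) vs (1, 1, 4) ⇒ equivalent

yes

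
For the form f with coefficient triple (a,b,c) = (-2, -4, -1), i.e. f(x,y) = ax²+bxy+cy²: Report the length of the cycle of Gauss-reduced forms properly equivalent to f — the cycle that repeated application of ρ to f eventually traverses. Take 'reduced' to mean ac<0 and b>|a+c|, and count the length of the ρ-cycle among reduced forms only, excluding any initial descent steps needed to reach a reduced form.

D = 8, ⌊√D⌋ = 2
descent: ρ → (-1,2,1)  [lands on river]
river: ρ → (1,2,-1)
ρ-cycle length = 2 (tail of 1 descent step not counted)

2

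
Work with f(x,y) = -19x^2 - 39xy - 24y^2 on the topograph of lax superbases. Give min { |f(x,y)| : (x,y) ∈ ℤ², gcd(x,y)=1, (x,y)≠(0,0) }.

translate: b→1 (≡39 mod 38), so (19,39,24)→(19,1,4)
flip: (19,1,4)→(4,-1,19)
reduced (well bottom): (4,-1,19) with a≤c, −a<b≤a
well minimum |f| = |-4| = 4 (negative-definite)

4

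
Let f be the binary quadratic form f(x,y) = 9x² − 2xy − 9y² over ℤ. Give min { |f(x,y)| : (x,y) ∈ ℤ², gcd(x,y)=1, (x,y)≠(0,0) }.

descent: ρ → (-9,2,9)  [lands on river]
river: ρ → (9,16,-2)
river: ρ → (-2,16,9)
river: ρ → (9,2,-9)
river: ρ → (-9,16,2)
river: ρ → (2,16,-9)
closes: descent 1, river 6
min |a| on river = 2

2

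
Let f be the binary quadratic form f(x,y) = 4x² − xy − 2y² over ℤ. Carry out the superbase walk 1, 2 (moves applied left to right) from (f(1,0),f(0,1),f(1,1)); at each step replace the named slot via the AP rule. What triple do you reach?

start (4,-2,1) = (f(1,0),f(0,1),f(1,1))
replace slot 1: 2·((-2)+1) − 4 = -6 → (-6,-2,1)
replace slot 2: 2·((-6)+1) − (-2) = -8 → (-6,-8,1)

-6,-8,1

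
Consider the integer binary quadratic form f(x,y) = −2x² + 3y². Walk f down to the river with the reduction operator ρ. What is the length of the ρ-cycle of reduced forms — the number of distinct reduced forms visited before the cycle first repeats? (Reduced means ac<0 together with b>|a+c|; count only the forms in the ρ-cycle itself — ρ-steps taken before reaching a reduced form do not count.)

D = 24, ⌊√D⌋ = 4
descent: ρ → (3,0,-2)
descent: ρ → (-2,4,1)  [lands on river]
river: ρ → (1,4,-2)
ρ-cycle length = 2 (tail of 2 descent steps not counted)

2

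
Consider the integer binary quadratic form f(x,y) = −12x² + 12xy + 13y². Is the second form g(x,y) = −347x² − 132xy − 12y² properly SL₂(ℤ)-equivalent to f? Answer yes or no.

D₁ = 768, D₂ = 768
river cycle of f (length 8): (13, 14, -11), (-11, 8, 16), (16, 24, -3), (-3, 24, 16), (16, 8, -11), (-11, 14, 13), (13, 12, -12), (-12, 12, 13)
river cycle of g (length 8): (-12, 12, 13), (13, 14, -11), (-11, 8, 16), (16, 24, -3), (-3, 24, 16), (16, 8, -11), (-11, 14, 13), (13, 12, -12)
cycles coincide ⇒ equivalent

yes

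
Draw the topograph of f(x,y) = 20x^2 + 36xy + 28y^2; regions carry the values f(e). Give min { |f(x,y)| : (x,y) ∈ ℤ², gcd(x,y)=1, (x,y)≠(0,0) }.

translate: b→-4 (≡36 mod 40), so (20,36,28)→(20,-4,12)
flip: (20,-4,12)→(12,4,20)
reduced (well bottom): (12,4,20) with a≤c, −a<b≤a
well minimum = a = 12

12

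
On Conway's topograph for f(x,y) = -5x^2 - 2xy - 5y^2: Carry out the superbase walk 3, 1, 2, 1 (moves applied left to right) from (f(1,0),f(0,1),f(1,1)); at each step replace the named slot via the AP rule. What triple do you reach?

start (-5,-5,-12) = (f(1,0),f(0,1),f(1,1))
replace slot 3: 2·((-5)+(-5)) − (-12) = -8 → (-5,-5,-8)
replace slot 1: 2·((-5)+(-8)) − (-5) = -21 → (-21,-5,-8)
replace slot 2: 2·((-21)+(-8)) − (-5) = -53 → (-21,-53,-8)
replace slot 1: 2·((-53)+(-8)) − (-21) = -101 → (-101,-53,-8)

-101,-53,-8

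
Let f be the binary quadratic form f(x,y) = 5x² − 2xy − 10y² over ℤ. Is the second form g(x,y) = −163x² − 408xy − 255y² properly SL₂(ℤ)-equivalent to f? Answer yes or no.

D₁ = 204, D₂ = 204
river cycle of f (length 6): (5, 8, -7), (-7, 6, 6), (6, 6, -7), (-7, 8, 5), (5, 12, -3), (-3, 12, 5)
river cycle of g (length 6): (5, 8, -7), (-7, 6, 6), (6, 6, -7), (-7, 8, 5), (5, 12, -3), (-3, 12, 5)
cycles coincide ⇒ equivalent

yes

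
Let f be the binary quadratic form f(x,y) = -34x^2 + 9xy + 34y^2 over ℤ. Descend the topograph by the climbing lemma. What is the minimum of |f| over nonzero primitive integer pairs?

river: ρ → (34,59,-9)
river: ρ → (-9,67,6)
river: ρ → (6,65,-20)
river: ρ → (-20,55,21)
river: ρ → (21,29,-46)
river: ρ → (-46,63,4)
river: ρ → (4,65,-30)
river: ρ → (-30,55,14)
river: ρ → (14,57,-26)
river: ρ → (-26,47,24)
river: ρ → (24,49,-24)
river: ρ → (-24,47,26)
river: ρ → (26,57,-14)
river: ρ → (-14,55,30)
river: ρ → (30,65,-4)
river: ρ → (-4,63,46)
river: ρ → (46,29,-21)
river: ρ → (-21,55,20)
river: ρ → (20,65,-6)
river: ρ → (-6,67,9)
river: ρ → (9,59,-34)
river: ρ → (-34,9,34)
closes: descent 0, river 22
min |a| on river = 4

4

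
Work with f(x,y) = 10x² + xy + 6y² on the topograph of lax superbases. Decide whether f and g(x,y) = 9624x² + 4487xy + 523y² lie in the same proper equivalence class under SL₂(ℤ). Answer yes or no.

D₁ = -239, D₂ = -239
f: flip: (10,1,6)→(6,-1,10)
f: reduced (well bottom): (6,-1,10) with a≤c, −a<b≤a
g: flip: (9624,4487,523)→(523,-4487,9624)
g: translate: b→-303 (≡-4487 mod 1046), so (523,-4487,9624)→(523,-303,44)
g: flip: (523,-303,44)→(44,303,523)
g: translate: b→39 (≡303 mod 88), so (44,303,523)→(44,39,10)
g: flip: (44,39,10)→(10,-39,44)
g: translate: b→1 (≡-39 mod 20), so (10,-39,44)→(10,1,6)
g: flip: (10,1,6)→(6,-1,10)
g: reduced (well bottom): (6,-1,10) with a≤c, −a<b≤a
reduced forms (6, -1, 10) vs (6, -1, 10) ⇒ equivalent

yes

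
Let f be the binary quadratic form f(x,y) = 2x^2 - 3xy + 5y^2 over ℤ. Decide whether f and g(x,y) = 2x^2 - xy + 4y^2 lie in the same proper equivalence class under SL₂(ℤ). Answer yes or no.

D₁ = -31, D₂ = -31
f: translate: b→1 (≡-3 mod 4), so (2,-3,5)→(2,1,4)
f: reduced (well bottom): (2,1,4) with a≤c, −a<b≤a
g: reduced (well bottom): (2,-1,4) with a≤c, −a<b≤a
reduced forms (2, 1, 4) vs (2, -1, 4) ⇒ inequivalent

no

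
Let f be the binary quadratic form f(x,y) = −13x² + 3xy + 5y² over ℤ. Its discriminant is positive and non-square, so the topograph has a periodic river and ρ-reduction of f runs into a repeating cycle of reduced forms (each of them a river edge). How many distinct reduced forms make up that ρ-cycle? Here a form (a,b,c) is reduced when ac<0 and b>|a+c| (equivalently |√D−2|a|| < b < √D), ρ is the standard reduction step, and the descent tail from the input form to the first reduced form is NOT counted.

D = 269, ⌊√D⌋ = 16
descent: ρ → (5,7,-11)  [lands on river]
river: ρ → (-11,15,1)
river: ρ → (1,15,-11)
river: ρ → (-11,7,5)
river: ρ → (5,13,-5)
river: ρ → (-5,7,11)
river: ρ → (11,15,-1)
river: ρ → (-1,15,11)
river: ρ → (11,7,-5)
river: ρ → (-5,13,5)
ρ-cycle length = 10 (tail of 1 descent step not counted)

10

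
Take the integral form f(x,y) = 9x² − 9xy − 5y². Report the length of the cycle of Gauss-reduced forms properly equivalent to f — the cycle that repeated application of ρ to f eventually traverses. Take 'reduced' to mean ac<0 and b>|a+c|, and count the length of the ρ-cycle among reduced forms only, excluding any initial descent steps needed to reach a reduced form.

D = 261, ⌊√D⌋ = 16
descent: ρ → (-5,9,9)  [lands on river]
river: ρ → (9,9,-5)
river: ρ → (-5,11,7)
river: ρ → (7,3,-9)
river: ρ → (-9,15,1)
river: ρ → (1,15,-9)
river: ρ → (-9,3,7)
river: ρ → (7,11,-5)
ρ-cycle length = 8 (tail of 1 descent step not counted)

8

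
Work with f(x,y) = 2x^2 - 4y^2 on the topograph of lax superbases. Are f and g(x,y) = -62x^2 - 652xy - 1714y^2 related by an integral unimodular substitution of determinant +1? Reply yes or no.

D₁ = 32, D₂ = 32
river cycle of f (length 2): (2, 4, -2), (-2, 4, 2)
river cycle of g (length 2): (2, 4, -2), (-2, 4, 2)
cycles coincide ⇒ equivalent

yes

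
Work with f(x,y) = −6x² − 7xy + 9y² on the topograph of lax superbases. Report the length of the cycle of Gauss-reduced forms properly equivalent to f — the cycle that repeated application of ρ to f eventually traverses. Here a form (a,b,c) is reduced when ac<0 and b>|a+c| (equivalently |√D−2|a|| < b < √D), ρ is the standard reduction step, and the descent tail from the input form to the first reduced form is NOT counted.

D = 265, ⌊√D⌋ = 16
descent: ρ → (9,7,-6)  [lands on river]
river: ρ → (-6,5,10)
river: ρ → (10,15,-1)
river: ρ → (-1,15,10)
river: ρ → (10,5,-6)
river: ρ → (-6,7,9)
river: ρ → (9,11,-4)
river: ρ → (-4,13,6)
river: ρ → (6,11,-6)
river: ρ → (-6,13,4)
river: ρ → (4,11,-9)
river: ρ → (-9,7,6)
river: ρ → (6,5,-10)
river: ρ → (-10,15,1)
river: ρ → (1,15,-10)
river: ρ → (-10,5,6)
river: ρ → (6,7,-9)
river: ρ → (-9,11,4)
river: ρ → (4,13,-6)
river: ρ → (-6,11,6)
river: ρ → (6,13,-4)
river: ρ → (-4,11,9)
ρ-cycle length = 22 (tail of 1 descent step not counted)

22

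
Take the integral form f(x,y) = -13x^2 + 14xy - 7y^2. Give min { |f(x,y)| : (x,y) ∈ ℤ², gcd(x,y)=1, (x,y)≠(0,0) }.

translate: b→12 (≡-14 mod 26), so (13,-14,7)→(13,12,6)
flip: (13,12,6)→(6,-12,13)
translate: b→0 (≡-12 mod 12), so (6,-12,13)→(6,0,7)
reduced (well bottom): (6,0,7) with a≤c, −a<b≤a
well minimum |f| = |-6| = 6 (negative-definite)

6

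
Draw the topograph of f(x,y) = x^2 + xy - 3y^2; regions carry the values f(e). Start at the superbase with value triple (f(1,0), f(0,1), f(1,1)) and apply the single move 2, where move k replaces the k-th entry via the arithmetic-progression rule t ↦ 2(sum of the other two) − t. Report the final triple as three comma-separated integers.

start (1,-3,-1) = (f(1,0),f(0,1),f(1,1))
replace slot 2: 2·(1+(-1)) − (-3) = 3 → (1,3,-1)

1,3,-1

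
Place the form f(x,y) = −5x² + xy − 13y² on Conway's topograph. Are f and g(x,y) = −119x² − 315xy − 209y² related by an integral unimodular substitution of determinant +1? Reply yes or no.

D₁ = -259, D₂ = -259
f is negative-definite; reduce −f:
−f: reduced (well bottom): (5,-1,13) with a≤c, −a<b≤a
flip sign back: reduced form of f is (-5,1,-13)
g is negative-definite; reduce −g:
−g: translate: b→77 (≡315 mod 238), so (119,315,209)→(119,77,13)
−g: flip: (119,77,13)→(13,-77,119)
−g: translate: b→1 (≡-77 mod 26), so (13,-77,119)→(13,1,5)
−g: flip: (13,1,5)→(5,-1,13)
−g: reduced (well bottom): (5,-1,13) with a≤c, −a<b≤a
flip sign back: reduced form of g is (-5,1,-13)
reduced forms (-5, 1, -13) vs (-5, 1, -13) ⇒ equivalent

yes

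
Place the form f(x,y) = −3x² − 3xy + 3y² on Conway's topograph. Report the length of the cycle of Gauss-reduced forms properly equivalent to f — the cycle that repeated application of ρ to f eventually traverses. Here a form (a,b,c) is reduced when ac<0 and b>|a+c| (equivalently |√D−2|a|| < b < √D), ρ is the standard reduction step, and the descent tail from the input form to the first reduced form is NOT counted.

D = 45, ⌊√D⌋ = 6
descent: ρ → (3,3,-3)  [lands on river]
river: ρ → (-3,3,3)
ρ-cycle length = 2 (tail of 1 descent step not counted)

2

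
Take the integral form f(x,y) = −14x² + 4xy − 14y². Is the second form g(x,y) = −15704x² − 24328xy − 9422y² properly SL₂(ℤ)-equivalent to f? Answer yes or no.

D₁ = -768, D₂ = -768
f is negative-definite; reduce −f:
−f: flip: (14,-4,14)→(14,4,14)
−f: reduced (well bottom): (14,4,14) with a≤c, −a<b≤a
flip sign back: reduced form of f is (-14,-4,-14)
g is negative-definite; reduce −g:
−g: translate: b→-7080 (≡24328 mod 31408), so (15704,24328,9422)→(15704,-7080,798)
−g: flip: (15704,-7080,798)→(798,7080,15704)
−g: translate: b→696 (≡7080 mod 1596), so (798,7080,15704)→(798,696,152)
−g: flip: (798,696,152)→(152,-696,798)
−g: translate: b→-88 (≡-696 mod 304), so (152,-696,798)→(152,-88,14)
−g: flip: (152,-88,14)→(14,88,152)
−g: translate: b→4 (≡88 mod 28), so (14,88,152)→(14,4,14)
−g: reduced (well bottom): (14,4,14) with a≤c, −a<b≤a
flip sign back: reduced form of g is (-14,-4,-14)
reduced forms (-14, -4, -14) vs (-14, -4, -14) ⇒ equivalent

yes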